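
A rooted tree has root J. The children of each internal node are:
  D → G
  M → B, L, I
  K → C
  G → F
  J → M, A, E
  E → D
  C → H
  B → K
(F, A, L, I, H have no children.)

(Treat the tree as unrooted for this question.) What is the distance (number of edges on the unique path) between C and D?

Walking from C: C - K - B - M - J - E - D. Length 6.

6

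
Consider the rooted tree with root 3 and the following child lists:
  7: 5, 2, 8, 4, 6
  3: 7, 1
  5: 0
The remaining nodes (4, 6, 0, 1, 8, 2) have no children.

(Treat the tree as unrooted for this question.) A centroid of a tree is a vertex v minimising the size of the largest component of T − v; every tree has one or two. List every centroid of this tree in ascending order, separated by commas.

7

Removing 7 splits the tree into components of sizes 2, 2, 1, 1, 1, 1; the largest is 2 ≤ ⌊9/2⌋ = 4.
No neighbour of 7 does as well, so 7 is the unique centroid.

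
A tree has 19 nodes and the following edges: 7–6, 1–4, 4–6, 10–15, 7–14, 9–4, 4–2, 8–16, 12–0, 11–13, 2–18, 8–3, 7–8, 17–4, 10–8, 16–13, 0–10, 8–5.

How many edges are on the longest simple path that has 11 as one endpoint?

8

Distances from 11 peak at 8, attained at 18.
11–13–16–8–7–6–4–2–18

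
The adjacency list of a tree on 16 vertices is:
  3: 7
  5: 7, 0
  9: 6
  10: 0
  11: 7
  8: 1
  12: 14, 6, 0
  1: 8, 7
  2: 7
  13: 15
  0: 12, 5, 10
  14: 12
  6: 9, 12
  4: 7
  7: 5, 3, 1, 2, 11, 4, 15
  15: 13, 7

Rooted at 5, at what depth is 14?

3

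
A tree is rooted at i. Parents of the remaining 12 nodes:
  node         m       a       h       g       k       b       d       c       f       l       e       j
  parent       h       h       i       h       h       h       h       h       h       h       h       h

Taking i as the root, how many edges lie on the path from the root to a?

2

Climbing from a to the root: a → h → i. That's 2 steps.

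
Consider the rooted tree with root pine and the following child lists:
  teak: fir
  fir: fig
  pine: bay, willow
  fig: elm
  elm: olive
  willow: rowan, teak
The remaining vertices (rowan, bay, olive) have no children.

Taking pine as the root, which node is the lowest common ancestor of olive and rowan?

willow

olive's ancestor chain is olive, elm, fig, fir, teak, willow, pine and rowan's is rowan, willow, pine; they first meet at willow.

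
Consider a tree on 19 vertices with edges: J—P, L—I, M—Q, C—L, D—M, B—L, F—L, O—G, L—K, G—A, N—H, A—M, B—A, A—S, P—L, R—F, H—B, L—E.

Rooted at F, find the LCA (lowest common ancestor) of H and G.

B

H's ancestor chain is H, B, L, F and G's is G, A, B, L, F; they first meet at B.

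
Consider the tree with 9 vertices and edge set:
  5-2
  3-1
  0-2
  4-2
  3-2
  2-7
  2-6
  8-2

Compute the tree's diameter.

3

BFS from 1 reaches 0 last, at distance 3; BFS from 0 confirms no node is farther.
Path: 1-3-2-0.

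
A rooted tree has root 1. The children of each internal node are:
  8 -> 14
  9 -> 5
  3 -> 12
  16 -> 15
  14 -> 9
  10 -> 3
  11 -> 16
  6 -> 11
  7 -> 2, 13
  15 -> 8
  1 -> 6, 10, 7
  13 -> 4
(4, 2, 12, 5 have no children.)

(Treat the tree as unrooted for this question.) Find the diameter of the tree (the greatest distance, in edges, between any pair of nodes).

11

Starting from 5, a farthest node is 4 at distance 11.
One longest path: 5–9–14–8–15–16–11–6–1–7–13–4.
So the diameter is 11.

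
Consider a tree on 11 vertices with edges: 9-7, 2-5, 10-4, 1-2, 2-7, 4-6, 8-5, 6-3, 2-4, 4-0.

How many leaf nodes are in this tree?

Exactly 6 nodes have a single neighbour: 0, 1, 3, 8, 9, 10.

6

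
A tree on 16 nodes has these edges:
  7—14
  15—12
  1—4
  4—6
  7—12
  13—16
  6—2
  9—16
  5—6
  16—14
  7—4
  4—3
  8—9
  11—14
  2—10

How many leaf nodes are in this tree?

Degree-1 nodes: 1, 3, 5, 8, 10, 11, 13, 15 — 8 of them.

8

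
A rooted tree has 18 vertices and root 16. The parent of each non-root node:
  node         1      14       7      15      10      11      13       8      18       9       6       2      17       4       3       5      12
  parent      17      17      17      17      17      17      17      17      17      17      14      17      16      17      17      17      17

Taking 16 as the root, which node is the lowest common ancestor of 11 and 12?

17

Ancestors of 11 (toward the root): 11, 17, 16.
Ancestors of 12: 12, 17, 16.
The deepest node appearing in both lists is 17.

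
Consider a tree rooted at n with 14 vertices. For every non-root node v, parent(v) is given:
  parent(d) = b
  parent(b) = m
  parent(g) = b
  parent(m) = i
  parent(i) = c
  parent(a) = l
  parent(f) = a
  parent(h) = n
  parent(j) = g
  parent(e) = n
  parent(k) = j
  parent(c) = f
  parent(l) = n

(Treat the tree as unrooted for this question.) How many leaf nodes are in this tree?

4

Exactly 4 nodes have a single neighbour: d, e, h, k.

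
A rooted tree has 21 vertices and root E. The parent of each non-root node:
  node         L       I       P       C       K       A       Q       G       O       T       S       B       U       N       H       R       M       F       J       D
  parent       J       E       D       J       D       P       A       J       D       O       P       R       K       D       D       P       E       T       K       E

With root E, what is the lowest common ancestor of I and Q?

Path I→root: I E; path Q→root: Q A P D E.
First common node: E.

E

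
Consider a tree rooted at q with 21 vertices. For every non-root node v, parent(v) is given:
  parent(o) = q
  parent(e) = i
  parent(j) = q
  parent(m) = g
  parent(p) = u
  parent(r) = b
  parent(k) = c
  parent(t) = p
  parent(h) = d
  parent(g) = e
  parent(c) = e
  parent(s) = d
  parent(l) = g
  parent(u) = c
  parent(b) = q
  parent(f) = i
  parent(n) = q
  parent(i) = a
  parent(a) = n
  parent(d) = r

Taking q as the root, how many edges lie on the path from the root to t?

8

Path from q to t: q → n → a → i → e → c → u → p → t, which has 8 edges.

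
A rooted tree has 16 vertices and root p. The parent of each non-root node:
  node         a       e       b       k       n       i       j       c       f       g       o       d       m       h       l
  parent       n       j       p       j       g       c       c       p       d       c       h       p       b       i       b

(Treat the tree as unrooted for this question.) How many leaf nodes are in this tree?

7

Degree-1 nodes: a, e, f, k, l, m, o — 7 of them.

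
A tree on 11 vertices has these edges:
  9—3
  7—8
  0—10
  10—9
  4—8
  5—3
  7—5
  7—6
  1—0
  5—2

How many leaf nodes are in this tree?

Degree-1 nodes: 1, 2, 4, 6 — 4 of them.

4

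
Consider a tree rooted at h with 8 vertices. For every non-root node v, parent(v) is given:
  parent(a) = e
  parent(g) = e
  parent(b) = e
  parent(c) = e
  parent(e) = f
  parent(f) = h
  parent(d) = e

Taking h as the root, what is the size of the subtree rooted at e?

Descendants of e (including itself): e, a, g, c, b, d. That's 6.

6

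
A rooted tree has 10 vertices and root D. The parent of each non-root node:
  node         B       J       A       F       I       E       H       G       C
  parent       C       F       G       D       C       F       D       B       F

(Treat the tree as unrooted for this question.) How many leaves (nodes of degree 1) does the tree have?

5

The leaves are A, E, H, I, J.
That is 5 leaves.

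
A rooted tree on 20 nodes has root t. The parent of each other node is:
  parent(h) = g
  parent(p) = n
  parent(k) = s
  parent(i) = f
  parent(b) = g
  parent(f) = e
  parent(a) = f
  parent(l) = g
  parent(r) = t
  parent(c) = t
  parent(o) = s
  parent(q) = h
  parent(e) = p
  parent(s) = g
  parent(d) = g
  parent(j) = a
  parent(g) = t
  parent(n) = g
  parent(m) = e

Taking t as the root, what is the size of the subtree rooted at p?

Descendants of p (including itself): p, e, m, f, a, i, j. That's 7.

7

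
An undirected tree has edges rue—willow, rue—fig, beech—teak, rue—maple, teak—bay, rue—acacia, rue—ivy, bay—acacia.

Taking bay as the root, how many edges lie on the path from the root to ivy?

3

bay–acacia–rue–ivy — 3 edges.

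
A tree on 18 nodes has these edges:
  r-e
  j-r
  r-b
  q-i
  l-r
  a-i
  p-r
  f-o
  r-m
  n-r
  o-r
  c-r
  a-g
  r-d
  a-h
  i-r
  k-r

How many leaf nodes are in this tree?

14

Degree-1 nodes: b, c, d, e, f, g, h, j, k, l, m, n, p, q — 14 of them.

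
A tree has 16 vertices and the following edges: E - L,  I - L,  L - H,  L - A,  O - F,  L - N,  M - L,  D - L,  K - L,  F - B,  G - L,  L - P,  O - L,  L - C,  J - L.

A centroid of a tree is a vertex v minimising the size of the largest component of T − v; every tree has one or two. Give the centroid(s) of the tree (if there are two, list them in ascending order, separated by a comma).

L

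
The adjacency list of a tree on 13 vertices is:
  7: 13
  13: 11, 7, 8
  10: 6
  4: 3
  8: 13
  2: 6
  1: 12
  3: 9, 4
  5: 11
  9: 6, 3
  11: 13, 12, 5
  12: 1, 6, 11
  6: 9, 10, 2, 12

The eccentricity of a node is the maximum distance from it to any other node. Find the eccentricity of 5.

6

The node farthest from 5 is 4, via 5-11-12-6-9-3-4 — 6 edges.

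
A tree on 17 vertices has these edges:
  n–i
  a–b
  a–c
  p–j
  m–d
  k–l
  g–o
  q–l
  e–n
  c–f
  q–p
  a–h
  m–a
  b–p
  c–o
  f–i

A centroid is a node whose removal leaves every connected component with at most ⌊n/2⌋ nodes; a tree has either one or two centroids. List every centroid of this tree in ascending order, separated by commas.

Removing a splits the tree into components of sizes 7, 6, 2, 1; the largest is 7 ≤ ⌊17/2⌋ = 8.
No neighbour of a does as well, so a is the unique centroid.

a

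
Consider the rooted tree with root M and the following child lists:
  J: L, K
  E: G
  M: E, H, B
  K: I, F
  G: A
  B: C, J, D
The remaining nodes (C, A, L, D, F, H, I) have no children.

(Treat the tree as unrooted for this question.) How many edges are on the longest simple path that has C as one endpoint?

The node farthest from C is A, via C–B–M–E–G–A — 5 edges.

5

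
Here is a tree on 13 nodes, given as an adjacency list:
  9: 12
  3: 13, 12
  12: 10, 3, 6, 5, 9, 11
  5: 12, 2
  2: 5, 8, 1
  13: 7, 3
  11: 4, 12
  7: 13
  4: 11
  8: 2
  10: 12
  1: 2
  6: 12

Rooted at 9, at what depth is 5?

9 – 12 – 5 — 2 edges.

2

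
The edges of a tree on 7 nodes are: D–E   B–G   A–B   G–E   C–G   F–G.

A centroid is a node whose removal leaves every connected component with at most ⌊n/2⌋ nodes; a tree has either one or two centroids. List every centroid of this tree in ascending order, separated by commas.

G

If G is removed the pieces have sizes 2, 2, 1, 1, all ≤ ⌊7/2⌋ = 3.
No neighbour of G does as well, so G is the unique centroid.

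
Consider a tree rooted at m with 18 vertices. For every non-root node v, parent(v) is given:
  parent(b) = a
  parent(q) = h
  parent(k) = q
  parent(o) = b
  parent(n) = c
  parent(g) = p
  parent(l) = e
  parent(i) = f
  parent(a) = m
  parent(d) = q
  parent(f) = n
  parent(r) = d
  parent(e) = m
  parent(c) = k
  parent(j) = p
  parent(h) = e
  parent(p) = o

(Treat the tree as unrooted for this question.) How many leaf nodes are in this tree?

Exactly 5 nodes have a single neighbour: g, i, j, l, r.

5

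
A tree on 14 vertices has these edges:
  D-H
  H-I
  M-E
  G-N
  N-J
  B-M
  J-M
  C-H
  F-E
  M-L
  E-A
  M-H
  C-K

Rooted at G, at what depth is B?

4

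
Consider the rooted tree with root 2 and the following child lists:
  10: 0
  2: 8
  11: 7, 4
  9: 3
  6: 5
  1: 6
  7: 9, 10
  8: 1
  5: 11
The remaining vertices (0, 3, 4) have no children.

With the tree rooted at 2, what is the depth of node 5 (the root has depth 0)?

4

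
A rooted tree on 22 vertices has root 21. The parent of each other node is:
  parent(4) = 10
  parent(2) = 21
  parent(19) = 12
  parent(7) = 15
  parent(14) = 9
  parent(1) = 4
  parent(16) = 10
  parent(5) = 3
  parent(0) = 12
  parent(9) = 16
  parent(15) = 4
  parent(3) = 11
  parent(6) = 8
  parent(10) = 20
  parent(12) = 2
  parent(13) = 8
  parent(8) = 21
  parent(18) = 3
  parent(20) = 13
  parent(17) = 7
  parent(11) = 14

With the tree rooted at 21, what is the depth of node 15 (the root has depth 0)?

Path from 21 to 15: 21 → 8 → 13 → 20 → 10 → 4 → 15, which has 6 edges.

6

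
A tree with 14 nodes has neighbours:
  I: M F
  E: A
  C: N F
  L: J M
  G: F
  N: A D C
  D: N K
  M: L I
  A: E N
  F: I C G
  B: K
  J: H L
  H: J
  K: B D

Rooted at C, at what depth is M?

3

Climbing from M to the root: M – I – F – C. That's 3 steps.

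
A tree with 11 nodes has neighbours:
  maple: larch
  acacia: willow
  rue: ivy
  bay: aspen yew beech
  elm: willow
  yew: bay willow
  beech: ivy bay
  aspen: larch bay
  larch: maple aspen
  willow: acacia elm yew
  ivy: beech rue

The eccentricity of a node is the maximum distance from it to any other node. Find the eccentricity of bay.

Distances from bay peak at 3, attained at maple (rue, elm, acacia also at distance 3).
bay-aspen-larch-maple

3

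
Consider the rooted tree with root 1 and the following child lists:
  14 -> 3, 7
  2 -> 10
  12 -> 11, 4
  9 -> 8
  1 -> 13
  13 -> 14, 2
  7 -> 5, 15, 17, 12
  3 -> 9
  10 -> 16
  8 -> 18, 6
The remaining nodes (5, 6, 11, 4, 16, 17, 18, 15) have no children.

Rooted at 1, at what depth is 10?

3

Path from 1 to 10: 1–13–2–10, which has 3 edges.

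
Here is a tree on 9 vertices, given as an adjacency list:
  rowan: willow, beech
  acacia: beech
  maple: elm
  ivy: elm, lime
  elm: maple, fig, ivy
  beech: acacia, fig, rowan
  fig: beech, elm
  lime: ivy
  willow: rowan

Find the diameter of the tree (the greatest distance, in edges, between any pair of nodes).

6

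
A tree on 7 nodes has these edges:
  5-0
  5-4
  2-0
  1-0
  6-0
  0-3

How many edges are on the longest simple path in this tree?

3

A longest path is 4 – 5 – 0 – 2, with 3 edges.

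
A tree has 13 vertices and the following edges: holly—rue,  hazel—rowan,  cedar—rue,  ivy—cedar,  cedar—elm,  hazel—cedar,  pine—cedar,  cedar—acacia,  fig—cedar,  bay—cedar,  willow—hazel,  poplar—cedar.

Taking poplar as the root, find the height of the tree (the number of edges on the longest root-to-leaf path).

3

A deepest node is rowan, reached by poplar → cedar → hazel → rowan.
That path has 3 edges, so the height is 3.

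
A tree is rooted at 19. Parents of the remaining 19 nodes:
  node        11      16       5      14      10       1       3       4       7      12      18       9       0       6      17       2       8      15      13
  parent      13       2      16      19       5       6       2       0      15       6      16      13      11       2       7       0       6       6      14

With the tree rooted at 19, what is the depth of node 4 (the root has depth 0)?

5

Path from 19 to 4: 19–14–13–11–0–4, which has 5 edges.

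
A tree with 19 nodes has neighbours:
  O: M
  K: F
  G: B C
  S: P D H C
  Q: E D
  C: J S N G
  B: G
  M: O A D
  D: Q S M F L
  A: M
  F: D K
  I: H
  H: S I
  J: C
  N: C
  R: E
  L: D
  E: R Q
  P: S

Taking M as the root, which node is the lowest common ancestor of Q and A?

Ancestors of Q (toward the root): Q, D, M.
Ancestors of A: A, M.
The deepest node appearing in both lists is M.

M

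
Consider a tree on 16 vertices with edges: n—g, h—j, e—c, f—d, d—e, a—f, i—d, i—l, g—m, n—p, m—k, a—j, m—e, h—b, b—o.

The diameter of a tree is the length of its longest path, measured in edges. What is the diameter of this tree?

11

A longest path is p – n – g – m – e – d – f – a – j – h – b – o, with 11 edges.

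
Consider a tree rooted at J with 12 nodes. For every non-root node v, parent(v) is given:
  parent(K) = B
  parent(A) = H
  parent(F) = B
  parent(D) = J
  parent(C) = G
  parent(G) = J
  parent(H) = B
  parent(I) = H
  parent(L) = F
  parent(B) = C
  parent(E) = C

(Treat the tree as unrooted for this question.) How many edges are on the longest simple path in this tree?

6

Starting from D, a farthest node is A at distance 6.
One longest path: D - J - G - C - B - H - A.
So the diameter is 6.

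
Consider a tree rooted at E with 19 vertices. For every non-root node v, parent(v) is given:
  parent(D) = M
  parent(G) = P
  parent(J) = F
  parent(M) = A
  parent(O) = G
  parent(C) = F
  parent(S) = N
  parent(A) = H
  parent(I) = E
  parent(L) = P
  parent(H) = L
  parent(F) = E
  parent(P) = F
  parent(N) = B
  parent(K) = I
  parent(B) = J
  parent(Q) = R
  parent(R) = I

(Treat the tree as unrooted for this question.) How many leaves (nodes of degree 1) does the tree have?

6

The leaves are C, D, K, O, Q, S.
That is 6 leaves.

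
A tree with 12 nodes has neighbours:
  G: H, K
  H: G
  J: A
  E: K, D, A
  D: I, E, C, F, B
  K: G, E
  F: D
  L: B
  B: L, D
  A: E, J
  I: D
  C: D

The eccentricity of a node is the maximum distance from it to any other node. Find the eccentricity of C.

5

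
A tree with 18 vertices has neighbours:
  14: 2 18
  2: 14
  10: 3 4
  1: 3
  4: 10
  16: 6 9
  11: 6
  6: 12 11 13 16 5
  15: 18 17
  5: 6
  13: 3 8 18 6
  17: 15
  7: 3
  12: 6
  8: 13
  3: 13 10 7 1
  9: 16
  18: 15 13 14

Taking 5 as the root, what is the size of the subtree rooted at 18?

5

Descendants of 18 (including itself): 18, 15, 14, 17, 2. That's 5.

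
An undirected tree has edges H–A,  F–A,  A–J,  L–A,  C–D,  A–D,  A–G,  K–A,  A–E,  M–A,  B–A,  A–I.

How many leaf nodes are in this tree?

11

The leaves are B, C, E, F, G, H, I, J, K, L, M.
That is 11 leaves.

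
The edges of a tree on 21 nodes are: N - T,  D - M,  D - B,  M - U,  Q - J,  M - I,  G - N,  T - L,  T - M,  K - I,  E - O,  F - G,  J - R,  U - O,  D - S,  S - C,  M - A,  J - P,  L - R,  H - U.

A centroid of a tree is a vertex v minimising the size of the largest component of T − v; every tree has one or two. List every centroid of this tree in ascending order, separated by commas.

M

If M is removed the pieces have sizes 9, 4, 4, 2, 1, all ≤ ⌊21/2⌋ = 10.
No neighbour of M does as well, so M is the unique centroid.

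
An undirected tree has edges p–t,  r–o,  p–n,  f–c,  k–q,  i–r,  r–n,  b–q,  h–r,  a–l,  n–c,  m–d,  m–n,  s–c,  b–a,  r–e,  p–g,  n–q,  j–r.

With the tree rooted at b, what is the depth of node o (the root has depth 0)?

4

Path from b to o: b–q–n–r–o, which has 4 edges.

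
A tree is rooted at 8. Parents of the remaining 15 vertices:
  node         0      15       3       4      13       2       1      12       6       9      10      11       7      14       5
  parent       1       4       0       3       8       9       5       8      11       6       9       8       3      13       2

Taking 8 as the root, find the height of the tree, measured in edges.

10

A deepest node is 15, reached by 8-11-6-9-2-5-1-0-3-4-15.
That path has 10 edges, so the height is 10.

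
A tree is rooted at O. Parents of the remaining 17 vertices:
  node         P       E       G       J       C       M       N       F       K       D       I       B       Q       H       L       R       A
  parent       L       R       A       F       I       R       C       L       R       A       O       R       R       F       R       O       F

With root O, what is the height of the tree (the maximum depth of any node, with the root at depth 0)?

5

A deepest node is D, reached by O–R–L–F–A–D.
That path has 5 edges, so the height is 5.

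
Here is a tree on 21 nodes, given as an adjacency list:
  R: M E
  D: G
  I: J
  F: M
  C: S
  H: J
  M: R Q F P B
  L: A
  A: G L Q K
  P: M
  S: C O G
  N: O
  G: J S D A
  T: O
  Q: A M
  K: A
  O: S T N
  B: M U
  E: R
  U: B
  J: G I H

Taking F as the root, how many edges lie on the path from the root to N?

7

Climbing from N to the root: N → O → S → G → A → Q → M → F. That's 7 steps.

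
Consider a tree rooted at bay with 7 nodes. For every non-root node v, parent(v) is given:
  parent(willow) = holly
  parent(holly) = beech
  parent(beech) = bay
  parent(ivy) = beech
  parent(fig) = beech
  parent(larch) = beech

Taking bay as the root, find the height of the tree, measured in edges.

3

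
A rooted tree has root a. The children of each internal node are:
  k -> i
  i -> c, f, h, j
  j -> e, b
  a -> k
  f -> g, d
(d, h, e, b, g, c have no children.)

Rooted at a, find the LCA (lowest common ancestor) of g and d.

Path g→root: g f i k a; path d→root: d f i k a.
First common node: f.

f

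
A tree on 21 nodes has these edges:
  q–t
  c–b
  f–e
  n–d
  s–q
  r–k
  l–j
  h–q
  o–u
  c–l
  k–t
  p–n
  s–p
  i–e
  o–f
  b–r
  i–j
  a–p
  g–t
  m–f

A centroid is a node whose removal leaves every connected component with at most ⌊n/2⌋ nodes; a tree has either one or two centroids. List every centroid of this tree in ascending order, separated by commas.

r

Removing r splits the tree into components of sizes 10, 10; the largest is 10 ≤ ⌊21/2⌋ = 10.
No neighbour of r does as well, so r is the unique centroid.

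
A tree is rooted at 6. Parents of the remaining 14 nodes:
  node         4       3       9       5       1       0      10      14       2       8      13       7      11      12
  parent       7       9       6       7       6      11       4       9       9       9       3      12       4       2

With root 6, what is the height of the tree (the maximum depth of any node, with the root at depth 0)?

The longest root-to-leaf path is 6-9-2-12-7-4-11-0 (7 edges).

7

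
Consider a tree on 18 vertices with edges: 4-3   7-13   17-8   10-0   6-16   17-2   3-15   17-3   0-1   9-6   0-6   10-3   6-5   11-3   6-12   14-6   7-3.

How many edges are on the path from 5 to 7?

5

The path is 5 – 6 – 0 – 10 – 3 – 7, which has 5 edges.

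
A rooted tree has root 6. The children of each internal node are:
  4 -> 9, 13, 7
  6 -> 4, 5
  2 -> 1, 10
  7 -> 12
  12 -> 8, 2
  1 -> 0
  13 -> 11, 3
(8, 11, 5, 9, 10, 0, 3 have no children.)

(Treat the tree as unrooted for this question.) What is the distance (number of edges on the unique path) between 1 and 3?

6

1–2–12–7–4–13–3: 6 edges.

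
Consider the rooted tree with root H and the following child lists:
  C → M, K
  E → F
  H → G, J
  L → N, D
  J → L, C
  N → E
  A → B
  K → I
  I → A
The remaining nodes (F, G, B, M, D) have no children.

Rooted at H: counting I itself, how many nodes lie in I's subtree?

Descendants of I (including itself): I, A, B. That's 3.

3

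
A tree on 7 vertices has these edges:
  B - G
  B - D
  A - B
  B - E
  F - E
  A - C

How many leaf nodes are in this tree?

Degree-1 nodes: C, D, F, G — 4 of them.

4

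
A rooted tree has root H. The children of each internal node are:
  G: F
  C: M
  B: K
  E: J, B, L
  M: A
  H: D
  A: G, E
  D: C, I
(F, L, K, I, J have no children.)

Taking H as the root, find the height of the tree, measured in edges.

K sits deepest: H-D-C-M-A-E-B-K — 7 edges from the root.

7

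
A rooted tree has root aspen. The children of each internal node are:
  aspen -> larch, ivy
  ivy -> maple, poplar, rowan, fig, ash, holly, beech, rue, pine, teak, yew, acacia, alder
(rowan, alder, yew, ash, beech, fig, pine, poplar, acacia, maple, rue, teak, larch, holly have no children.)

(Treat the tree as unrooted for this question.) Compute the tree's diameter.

3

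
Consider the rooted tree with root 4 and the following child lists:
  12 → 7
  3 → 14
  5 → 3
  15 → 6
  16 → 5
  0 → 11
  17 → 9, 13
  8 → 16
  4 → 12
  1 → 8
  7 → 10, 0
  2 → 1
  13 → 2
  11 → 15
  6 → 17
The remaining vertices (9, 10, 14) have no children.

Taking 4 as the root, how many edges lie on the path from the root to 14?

15

Climbing from 14 to the root: 14 → 3 → 5 → 16 → 8 → 1 → 2 → 13 → 17 → 6 → 15 → 11 → 0 → 7 → 12 → 4. That's 15 steps.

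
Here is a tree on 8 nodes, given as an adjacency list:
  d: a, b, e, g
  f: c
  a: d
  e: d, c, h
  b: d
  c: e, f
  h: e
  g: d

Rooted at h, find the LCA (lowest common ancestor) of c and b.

e

Ancestors of c (toward the root): c, e, h.
Ancestors of b: b, d, e, h.
The deepest node appearing in both lists is e.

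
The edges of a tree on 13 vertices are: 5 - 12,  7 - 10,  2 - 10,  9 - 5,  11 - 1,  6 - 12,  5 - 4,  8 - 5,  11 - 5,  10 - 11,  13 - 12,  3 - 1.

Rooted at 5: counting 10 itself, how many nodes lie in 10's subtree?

Descendants of 10 (including itself): 10, 2, 7. That's 3.

3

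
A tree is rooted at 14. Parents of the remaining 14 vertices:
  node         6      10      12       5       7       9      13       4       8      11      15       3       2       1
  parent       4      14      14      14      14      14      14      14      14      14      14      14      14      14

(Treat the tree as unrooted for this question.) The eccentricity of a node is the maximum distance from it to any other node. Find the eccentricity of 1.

Distances from 1 peak at 3, attained at 6.
1-14-4-6

3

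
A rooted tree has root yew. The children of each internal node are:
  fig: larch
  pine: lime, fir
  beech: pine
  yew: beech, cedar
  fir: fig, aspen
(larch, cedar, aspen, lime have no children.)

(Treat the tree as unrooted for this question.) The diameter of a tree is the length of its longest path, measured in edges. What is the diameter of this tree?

6

Starting from cedar, a farthest node is larch at distance 6.
One longest path: cedar – yew – beech – pine – fir – fig – larch.
So the diameter is 6.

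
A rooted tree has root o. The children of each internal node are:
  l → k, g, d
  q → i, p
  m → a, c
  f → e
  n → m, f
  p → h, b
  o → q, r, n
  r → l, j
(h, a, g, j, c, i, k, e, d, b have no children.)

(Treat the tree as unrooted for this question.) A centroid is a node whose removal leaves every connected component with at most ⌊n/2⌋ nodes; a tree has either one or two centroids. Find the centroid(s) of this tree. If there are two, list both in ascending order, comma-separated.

o

Delete o: the remaining components have sizes 6, 6, 5. Max 6 ≤ 9, so o is a centroid.
Every other node leaves some component of size > 9, so the centroid is unique.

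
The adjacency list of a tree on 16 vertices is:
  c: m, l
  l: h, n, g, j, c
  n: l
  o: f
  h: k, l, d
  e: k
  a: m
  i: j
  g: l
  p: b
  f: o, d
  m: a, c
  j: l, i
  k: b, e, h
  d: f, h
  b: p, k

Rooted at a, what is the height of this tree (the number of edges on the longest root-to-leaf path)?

7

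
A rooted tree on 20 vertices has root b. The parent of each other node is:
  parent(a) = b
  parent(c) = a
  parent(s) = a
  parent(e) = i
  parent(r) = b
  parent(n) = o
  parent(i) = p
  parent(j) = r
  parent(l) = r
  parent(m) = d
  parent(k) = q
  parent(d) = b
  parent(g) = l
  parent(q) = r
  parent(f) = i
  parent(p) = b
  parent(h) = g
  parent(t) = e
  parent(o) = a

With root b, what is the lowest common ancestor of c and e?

c's ancestor chain is c, a, b and e's is e, i, p, b; they first meet at b.

b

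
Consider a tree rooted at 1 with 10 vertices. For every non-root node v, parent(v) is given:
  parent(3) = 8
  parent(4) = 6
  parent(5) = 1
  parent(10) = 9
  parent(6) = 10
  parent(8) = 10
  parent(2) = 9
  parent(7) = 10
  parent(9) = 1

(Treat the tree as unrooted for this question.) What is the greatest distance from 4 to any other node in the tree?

5

A farthest node from 4 is 5.
The path 4-6-10-9-1-5 has 5 edges.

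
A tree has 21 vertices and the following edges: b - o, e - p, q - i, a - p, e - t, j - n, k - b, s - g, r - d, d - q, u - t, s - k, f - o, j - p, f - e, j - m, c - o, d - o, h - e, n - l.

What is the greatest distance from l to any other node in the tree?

The node farthest from l is g, via l – n – j – p – e – f – o – b – k – s – g — 10 edges.

10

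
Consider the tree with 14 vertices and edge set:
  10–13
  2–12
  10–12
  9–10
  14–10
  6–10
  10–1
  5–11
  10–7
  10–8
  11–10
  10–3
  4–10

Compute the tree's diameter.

Starting from 2, a farthest node is 5 at distance 4.
One longest path: 2 - 12 - 10 - 11 - 5.
So the diameter is 4.

4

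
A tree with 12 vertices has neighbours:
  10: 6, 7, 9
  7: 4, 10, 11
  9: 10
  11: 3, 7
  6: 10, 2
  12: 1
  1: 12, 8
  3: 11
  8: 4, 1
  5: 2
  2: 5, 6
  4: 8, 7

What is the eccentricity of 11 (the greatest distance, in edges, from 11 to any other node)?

5

The node farthest from 11 is 12 (5 also at distance 5), via 11-7-4-8-1-12 — 5 edges.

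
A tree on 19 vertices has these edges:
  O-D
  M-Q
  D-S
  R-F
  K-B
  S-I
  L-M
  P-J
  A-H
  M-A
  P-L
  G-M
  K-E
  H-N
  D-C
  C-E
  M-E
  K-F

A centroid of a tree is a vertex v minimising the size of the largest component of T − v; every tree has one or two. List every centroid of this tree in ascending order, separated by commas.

Delete E: the remaining components have sizes 9, 5, 4. Max 9 ≤ 9, so E is a centroid.
No neighbour of E does as well, so E is the unique centroid.

E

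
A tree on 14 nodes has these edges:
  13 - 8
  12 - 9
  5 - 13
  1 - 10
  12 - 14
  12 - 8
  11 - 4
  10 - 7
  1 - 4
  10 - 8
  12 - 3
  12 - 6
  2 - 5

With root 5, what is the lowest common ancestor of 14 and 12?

Path 14→root: 14 12 8 13 5; path 12→root: 12 8 13 5.
First common node: 12.

12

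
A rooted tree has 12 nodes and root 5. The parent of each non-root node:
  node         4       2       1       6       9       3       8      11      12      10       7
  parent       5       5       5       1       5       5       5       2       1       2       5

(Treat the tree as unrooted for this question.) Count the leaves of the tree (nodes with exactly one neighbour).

9

The leaves are 3, 4, 6, 7, 8, 9, 10, 11, 12.
That is 9 leaves.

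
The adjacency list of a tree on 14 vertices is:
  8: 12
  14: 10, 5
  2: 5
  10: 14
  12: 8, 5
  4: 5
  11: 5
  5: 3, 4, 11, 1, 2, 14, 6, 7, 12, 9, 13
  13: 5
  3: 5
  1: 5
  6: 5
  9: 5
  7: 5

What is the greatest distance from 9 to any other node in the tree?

A farthest node from 9 is 10 (8 also at distance 3).
The path 9 – 5 – 14 – 10 has 3 edges.

3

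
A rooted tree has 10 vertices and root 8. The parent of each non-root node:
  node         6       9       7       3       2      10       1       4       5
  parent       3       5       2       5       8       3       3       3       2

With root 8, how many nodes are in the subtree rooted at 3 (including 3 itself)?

5

Descendants of 3 (including itself): 3, 10, 6, 4, 1. That's 5.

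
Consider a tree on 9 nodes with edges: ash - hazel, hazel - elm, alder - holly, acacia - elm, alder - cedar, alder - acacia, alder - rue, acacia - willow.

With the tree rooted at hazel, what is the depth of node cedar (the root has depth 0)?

4

hazel – elm – acacia – alder – cedar — 4 edges.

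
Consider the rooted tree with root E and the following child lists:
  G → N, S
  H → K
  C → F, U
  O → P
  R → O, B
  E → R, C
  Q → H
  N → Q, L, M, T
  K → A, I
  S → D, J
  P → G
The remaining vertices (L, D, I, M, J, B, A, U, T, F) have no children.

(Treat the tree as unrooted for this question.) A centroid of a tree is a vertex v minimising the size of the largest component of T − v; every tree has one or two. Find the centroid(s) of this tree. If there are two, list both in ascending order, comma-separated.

G

Removing G splits the tree into components of sizes 9, 8, 3; the largest is 9 ≤ ⌊21/2⌋ = 10.
Every other node leaves some component of size > 10, so the centroid is unique.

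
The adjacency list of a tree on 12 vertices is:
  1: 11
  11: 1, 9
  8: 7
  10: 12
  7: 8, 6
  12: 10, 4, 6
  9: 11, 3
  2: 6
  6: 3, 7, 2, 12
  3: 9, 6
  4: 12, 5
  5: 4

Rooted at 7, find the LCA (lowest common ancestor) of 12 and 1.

12's ancestor chain is 12, 6, 7 and 1's is 1, 11, 9, 3, 6, 7; they first meet at 6.

6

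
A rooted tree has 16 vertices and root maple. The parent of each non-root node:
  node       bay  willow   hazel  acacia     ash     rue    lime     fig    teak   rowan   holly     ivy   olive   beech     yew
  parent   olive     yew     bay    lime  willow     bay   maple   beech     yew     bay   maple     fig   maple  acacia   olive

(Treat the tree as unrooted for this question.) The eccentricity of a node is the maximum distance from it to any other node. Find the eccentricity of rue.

8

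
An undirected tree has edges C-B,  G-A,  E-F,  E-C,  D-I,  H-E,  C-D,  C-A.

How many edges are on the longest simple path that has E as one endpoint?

3

Distances from E peak at 3, attained at I (G also at distance 3).
E – C – D – I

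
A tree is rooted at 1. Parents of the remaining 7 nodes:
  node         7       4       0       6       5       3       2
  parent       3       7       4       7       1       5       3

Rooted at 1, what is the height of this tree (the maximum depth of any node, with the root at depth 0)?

5

A deepest node is 0, reached by 1 – 5 – 3 – 7 – 4 – 0.
That path has 5 edges, so the height is 5.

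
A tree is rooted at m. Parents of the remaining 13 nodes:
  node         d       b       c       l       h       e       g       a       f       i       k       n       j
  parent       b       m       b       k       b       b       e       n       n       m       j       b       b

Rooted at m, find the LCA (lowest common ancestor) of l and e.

b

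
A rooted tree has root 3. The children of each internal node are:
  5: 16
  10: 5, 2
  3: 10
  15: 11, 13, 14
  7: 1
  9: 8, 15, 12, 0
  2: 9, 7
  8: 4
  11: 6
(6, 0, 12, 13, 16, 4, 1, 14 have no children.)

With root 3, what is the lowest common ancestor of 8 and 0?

9

Ancestors of 8 (toward the root): 8, 9, 2, 10, 3.
Ancestors of 0: 0, 9, 2, 10, 3.
The deepest node appearing in both lists is 9.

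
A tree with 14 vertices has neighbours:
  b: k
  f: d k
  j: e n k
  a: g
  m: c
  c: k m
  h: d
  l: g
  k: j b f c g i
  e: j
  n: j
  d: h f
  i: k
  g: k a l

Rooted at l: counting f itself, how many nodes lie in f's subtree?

Descendants of f (including itself): f, d, h. That's 3.

3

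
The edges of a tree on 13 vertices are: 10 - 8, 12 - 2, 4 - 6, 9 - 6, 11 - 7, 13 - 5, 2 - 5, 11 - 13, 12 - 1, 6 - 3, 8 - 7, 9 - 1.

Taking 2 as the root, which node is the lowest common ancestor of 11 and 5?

Ancestors of 11 (toward the root): 11, 13, 5, 2.
Ancestors of 5: 5, 2.
The deepest node appearing in both lists is 5.

5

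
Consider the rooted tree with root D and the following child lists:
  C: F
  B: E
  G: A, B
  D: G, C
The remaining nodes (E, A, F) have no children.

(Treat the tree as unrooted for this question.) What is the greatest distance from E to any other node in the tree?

The node farthest from E is F, via E–B–G–D–C–F — 5 edges.

5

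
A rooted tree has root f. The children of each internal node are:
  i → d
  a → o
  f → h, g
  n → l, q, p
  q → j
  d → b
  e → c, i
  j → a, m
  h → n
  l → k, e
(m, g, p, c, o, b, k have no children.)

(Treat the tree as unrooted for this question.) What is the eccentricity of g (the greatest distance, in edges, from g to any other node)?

8

Distances from g peak at 8, attained at b.
g – f – h – n – l – e – i – d – b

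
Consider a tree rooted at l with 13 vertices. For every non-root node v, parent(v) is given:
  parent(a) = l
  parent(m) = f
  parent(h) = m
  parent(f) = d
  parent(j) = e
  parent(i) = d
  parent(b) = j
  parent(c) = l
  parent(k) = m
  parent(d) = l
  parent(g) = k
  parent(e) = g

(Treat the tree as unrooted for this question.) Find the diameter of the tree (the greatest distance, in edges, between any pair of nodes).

9

BFS from c reaches b last, at distance 9; BFS from b confirms no node is farther.
Path: c - l - d - f - m - k - g - e - j - b.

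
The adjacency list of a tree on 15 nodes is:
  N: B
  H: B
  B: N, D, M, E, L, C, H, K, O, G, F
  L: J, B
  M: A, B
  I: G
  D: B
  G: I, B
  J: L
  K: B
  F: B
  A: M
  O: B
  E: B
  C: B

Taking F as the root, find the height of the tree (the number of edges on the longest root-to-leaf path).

3

J sits deepest: F–B–L–J — 3 edges from the root.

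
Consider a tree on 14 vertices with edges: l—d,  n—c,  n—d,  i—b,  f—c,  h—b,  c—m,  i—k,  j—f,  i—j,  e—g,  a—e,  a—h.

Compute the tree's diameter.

A longest path is l–d–n–c–f–j–i–b–h–a–e–g, with 11 edges.

11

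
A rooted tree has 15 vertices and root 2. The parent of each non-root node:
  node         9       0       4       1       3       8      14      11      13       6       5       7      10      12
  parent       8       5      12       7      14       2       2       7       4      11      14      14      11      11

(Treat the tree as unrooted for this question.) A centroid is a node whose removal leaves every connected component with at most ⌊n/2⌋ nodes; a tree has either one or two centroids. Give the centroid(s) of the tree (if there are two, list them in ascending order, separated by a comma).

7

Delete 7: the remaining components have sizes 7, 6, 1. Max 7 ≤ 7, so 7 is a centroid.
No neighbour of 7 does as well, so 7 is the unique centroid.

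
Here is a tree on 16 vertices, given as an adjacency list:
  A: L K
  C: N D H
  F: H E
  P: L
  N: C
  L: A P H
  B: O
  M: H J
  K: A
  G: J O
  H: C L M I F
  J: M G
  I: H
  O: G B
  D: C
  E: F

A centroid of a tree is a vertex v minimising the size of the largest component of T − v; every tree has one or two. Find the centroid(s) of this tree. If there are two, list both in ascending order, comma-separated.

H

If H is removed the pieces have sizes 5, 4, 3, 2, 1, all ≤ ⌊16/2⌋ = 8.
Every other node leaves some component of size > 8, so the centroid is unique.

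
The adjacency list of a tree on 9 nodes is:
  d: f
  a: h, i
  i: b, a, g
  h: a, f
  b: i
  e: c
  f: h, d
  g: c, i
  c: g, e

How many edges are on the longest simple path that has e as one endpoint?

Distances from e peak at 7, attained at d.
e–c–g–i–a–h–f–d

7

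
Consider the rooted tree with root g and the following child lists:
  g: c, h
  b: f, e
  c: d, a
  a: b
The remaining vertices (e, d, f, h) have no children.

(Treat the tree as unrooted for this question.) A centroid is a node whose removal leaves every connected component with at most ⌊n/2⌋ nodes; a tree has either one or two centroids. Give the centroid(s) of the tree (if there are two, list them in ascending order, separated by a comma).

a, c

Removing c splits the tree into components of sizes 4, 2, 1; the largest is 4 ≤ ⌊8/2⌋ = 4.
Its neighbour a also leaves a largest component of size 4, so both are centroids.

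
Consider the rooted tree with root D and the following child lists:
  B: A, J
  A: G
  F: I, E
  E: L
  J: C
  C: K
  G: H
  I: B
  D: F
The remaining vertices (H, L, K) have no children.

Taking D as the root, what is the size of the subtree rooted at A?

3

Descendants of A (including itself): A, G, H. That's 3.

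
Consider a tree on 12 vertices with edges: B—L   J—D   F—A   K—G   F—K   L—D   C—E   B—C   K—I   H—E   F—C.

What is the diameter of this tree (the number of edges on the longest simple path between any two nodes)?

A longest path is G – K – F – C – B – L – D – J, with 7 edges.

7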